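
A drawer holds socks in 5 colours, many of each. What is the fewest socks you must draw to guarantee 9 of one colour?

You could draw 8 of every colour without reaching 9 of any — 40 in all.
One more forces 9 of some colour, so 40 + 1 = 41.

41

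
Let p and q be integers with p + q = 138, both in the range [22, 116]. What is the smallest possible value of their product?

2552

pq = p(138 − p) is concave in p, so over [22, 116] it is minimized at an endpoint.
The extreme feasible split is p = 22, q = 116, giving pq = 2552.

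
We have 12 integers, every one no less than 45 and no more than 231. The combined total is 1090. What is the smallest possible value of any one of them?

45

To make one integer as small as possible, make the other 11 as large as possible.
The other 11 can take up 11 × 231 = 2541 ≥ 1090 − 45, so one integer can sit at its floor of 45.
Achievable: one at 45 and the other 11 totalling 1045, which fits since 11 × 45 ≤ 1045 ≤ 11 × 231.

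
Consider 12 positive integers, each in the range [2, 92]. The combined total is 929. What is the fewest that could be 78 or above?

1

If only k of them are at least 78, the other 12 − k are at most 77, so the total is at most k·92 + (12 − k)·77.
This must reach 929, so k·92 + (12 − k)·77 ≥ 929, giving k ≥ 1.
Exactly 1 works: 1 value at 92 and 11 at 77 total 939; lower one of the high values by 10 (still ≥ 78) to hit 929.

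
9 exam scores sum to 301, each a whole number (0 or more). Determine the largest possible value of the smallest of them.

If every one of the 9 were at least 34, the total would be at least 9 × 34 = 306 > 301.
Equality holds with 5 values of 33 and 4 values of 34.

33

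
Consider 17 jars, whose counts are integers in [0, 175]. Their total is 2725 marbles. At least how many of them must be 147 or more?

9

Each value short of 147 is at most 146, costing at least 175 − 146 = 29 against the maximum total of 2975.
We can afford to lose at most 2975 − 2725 = 250, so at most ⌊250/29⌋ = 8 fall short, and at least 9 are ≥ 147.
Exactly 9 works: 9 values at 175 and 8 at 146 total 2743; lower one of the high values by 18 (still ≥ 147) to hit 2725.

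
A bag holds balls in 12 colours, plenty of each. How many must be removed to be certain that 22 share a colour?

253

You could draw 21 of every colour without reaching 22 of any — 252 in all.
One more forces 22 of some colour, so 252 + 1 = 253.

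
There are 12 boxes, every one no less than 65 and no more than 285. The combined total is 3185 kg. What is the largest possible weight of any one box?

To make one box as large as possible, make the other 11 as small as possible.
The other 11 contribute at least 11 × 65 = 715, leaving at most 3185 − 715 = 2470.
But each box is capped at 285, so the maximum is 285.
Achievable: one at 285 and the other 11 totalling 2900, which fits since 11 × 65 ≤ 2900 ≤ 11 × 285.

285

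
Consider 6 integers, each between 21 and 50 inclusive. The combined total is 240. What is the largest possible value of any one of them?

50

To make one integer as large as possible, make the other 5 as small as possible.
The other 5 contribute at least 5 × 21 = 105, leaving at most 240 − 105 = 135.
But each integer is capped at 50, so the maximum is 50.
Achievable: one at 50 and the other 5 totalling 190, which fits since 5 × 21 ≤ 190 ≤ 5 × 50.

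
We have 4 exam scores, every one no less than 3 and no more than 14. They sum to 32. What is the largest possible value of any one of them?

To make one score as large as possible, make the other 3 as small as possible.
The other 3 contribute at least 3 × 3 = 9, leaving at most 32 − 9 = 23.
But each score is capped at 14, so the maximum is 14.
Achievable: one at 14 and the other 3 totalling 18, which fits since 3 × 3 ≤ 18 ≤ 3 × 14.

14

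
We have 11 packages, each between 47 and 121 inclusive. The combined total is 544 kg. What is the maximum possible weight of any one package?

Maximizing one value means minimizing the remaining 10.
The other 10 contribute at least 10 × 47 = 470, leaving at most 544 − 470 = 74.
Since 74 ≤ 121, this is achievable: one at 74 and 10 at 47.

74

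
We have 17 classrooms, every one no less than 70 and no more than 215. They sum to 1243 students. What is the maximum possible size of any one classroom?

123

To make one classroom as large as possible, make the other 16 as small as possible.
The other 16 contribute at least 16 × 70 = 1120, leaving at most 1243 − 1120 = 123.
Since 123 ≤ 215, this is achievable: one at 123 and 16 at 70.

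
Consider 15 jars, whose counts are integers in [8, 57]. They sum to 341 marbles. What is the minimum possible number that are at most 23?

2

Let j be the number exceeding 23. Then the total is ≥ 24·j + 8·(15 − j) = 120 + 16j.
So 16j ≤ 221 and j ≤ 13; hence at least 15 − 13 = 2 are ≤ 23.
Exactly 2 works: 2 values at 8 and 13 at 24 total 328; raise one of the low values by 13 (still ≤ 23) to hit 341.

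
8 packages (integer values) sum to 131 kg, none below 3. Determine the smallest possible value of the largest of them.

17

If every one of the 8 were at most 16, the total would be at most 8 × 16 = 128 < 131.
Equality holds with 3 values of 17 and 5 values of 16.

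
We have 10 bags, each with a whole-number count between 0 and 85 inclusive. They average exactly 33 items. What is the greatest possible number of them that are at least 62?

5

The total is 10 × 33 = 330.
If k of the values are ≥ 62, the total is ≥ 62k + 0(10 − k).
Setting 62k + 0(10 − k) ≤ 330 gives 62k ≤ 330, so k ≤ 5.
k = 5 is achieved by 5 values at 62 and 5 at 0, total 310; add 20 to one value (staying below 62) to reach 330.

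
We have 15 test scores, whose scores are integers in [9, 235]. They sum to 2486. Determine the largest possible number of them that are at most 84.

6

Suppose k of them are at most 84. Those contribute at most 84 each and the rest at most 235 each.
So the total is at most 84k + 235(15 − k) = 3525 − 151k. This must still be ≥ 2486, so k ≤ 6.
k = 6 is achieved by 6 values at 84 and 9 at 235, total 2619; lower one of the 235's by 133 (still > 84) to reach 2486.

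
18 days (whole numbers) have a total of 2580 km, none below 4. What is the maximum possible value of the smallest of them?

If every one of the 18 were at least 144, the total would be at least 18 × 144 = 2592 > 2580.
Achievable: 12 of them at 143 and 6 at 144 total 2580.

143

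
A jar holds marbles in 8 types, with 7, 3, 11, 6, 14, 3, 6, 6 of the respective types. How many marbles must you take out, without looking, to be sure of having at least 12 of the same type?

54

In the worst case you take as many as possible of each type without reaching 12: 7 + 3 + 11 + 6 + 11 + 3 + 6 + 6 = 53.
The next one must give 12 of some type, so 53 + 1 = 54.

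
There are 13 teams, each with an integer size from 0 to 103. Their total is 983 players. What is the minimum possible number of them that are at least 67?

If only k of them are at least 67, the other 13 − k are at most 66, so the total is at most k·103 + (13 − k)·66.
This must reach 983, so k·103 + (13 − k)·66 ≥ 983, giving k ≥ 4.
Exactly 4 works: 4 values at 103 and 9 at 66 total 1006; lower one of the high values by 23 (still ≥ 67) to hit 983.

4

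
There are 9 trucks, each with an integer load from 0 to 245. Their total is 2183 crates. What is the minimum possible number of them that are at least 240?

6

Each value short of 240 is at most 239, costing at least 245 − 239 = 6 against the maximum total of 2205.
We can afford to lose at most 2205 − 2183 = 22, so at most ⌊22/6⌋ = 3 fall short, and at least 6 are ≥ 240.
Exactly 6 works: 6 values at 245 and 3 at 239 total 2187; lower one of the high values by 4 (still ≥ 240) to hit 2183.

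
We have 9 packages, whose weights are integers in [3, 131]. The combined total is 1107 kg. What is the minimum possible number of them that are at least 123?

Suppose at most 9 − j of them reach 123; then j values are ≤ 122 and the rest ≤ 131.
The total is then ≤ 122·j + 131·(9 − j) = 1179 − 9j. For this to be ≥ 1107 we need j ≤ 8, so at least 9 − 8 = 1 must reach 123.
Exactly 1 works: 1 value at 131 and 8 at 122 total 1107.

1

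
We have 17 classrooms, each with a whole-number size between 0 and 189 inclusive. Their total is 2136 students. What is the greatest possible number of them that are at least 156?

13

With k values at 156 or above and the rest at least 0, the sum is at least 0 + 156k.
Since the sum is 2136, we need 156k ≤ 2136, i.e. k ≤ 13.
k = 13 is achieved by 13 values at 156 and 4 at 0, total 2028; add 108 to one value (staying below 156) to reach 2136.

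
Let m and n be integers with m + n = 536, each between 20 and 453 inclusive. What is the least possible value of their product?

37599

For a fixed sum, mn is smallest when m and n are as far apart as possible.
At the endpoint m = 83, n = 536 − 83 = 453, so mn = 83 × 453 = 37599.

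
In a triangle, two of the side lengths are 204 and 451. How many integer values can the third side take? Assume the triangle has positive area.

The triangle inequality gives |204 − 451| < c < 204 + 451, i.e. 247 < c < 655.
So c can be any integer from 248 to 654: 407 values.

407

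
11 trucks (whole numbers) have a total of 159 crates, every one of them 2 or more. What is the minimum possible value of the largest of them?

Some value must be at least ⌈159/11⌉ = 15, since 11 × 14 = 154 < 159.
Equality holds with 5 values of 15 and 6 values of 14.

15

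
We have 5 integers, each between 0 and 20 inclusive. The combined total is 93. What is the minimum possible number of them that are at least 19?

If only k of them are at least 19, the other 5 − k are at most 18, so the total is at most k·20 + (5 − k)·18.
This must reach 93, so k·20 + (5 − k)·18 ≥ 93, giving k ≥ 2.
Exactly 2 works: 2 values at 20 and 3 at 18 total 94; lower one of the high values by 1 (still ≥ 19) to hit 93.

2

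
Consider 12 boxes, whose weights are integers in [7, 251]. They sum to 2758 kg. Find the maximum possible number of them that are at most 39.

Each value at 39 or below falls at least 251 − 39 = 212 short of the ceiling 251.
The ceiling total is 12 × 251 = 3012, and we need 2758, so at most ⌊(3012 − 2758)/212⌋ = 1 can be that low.
k = 1 is achieved by 1 value at 39 and 11 at 251, total 2800; lower one of the 251's by 42 (still > 39) to reach 2758.

1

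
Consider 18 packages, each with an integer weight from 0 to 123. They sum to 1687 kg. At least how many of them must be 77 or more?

7

Each value short of 77 is at most 76, costing at least 123 − 76 = 47 against the maximum total of 2214.
We can afford to lose at most 2214 − 1687 = 527, so at most ⌊527/47⌋ = 11 fall short, and at least 7 are ≥ 77.
Exactly 7 works: 7 values at 123 and 11 at 76 total 1697; lower one of the high values by 10 (still ≥ 77) to hit 1687.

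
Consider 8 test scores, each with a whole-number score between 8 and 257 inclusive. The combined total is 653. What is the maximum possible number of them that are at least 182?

With k values at 182 or above and the rest at least 8, the sum is at least 64 + 174k.
Since the sum is 653, we need 174k ≤ 589, i.e. k ≤ 3.
k = 3 is achieved by 3 values at 182 and 5 at 8, total 586; add 67 to one value (staying below 182) to reach 653.

3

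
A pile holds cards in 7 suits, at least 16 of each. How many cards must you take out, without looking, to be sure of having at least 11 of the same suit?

71

In the worst case you draw 10 of each of the 7 suits: 7 × 10 = 70.
One more forces 11 of some suit, so 70 + 1 = 71.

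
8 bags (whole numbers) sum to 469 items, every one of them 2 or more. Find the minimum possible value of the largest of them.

59

The average is 469/8 > 58, so not all 8 can be 58 or less; the largest is ≥ 59.
Taking 3 copies of 58 and 5 copies of 59 gives exactly 469, so 59 is attained.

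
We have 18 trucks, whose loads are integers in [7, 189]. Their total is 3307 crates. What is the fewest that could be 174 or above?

13

Each value short of 174 is at most 173, costing at least 189 − 173 = 16 against the maximum total of 3402.
We can afford to lose at most 3402 − 3307 = 95, so at most ⌊95/16⌋ = 5 fall short, and at least 13 are ≥ 174.
Exactly 13 works: 13 values at 189 and 5 at 173 total 3322; lower one of the high values by 15 (still ≥ 174) to hit 3307.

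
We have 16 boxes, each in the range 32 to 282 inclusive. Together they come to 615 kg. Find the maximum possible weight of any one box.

135

To make one box as large as possible, make the other 15 as small as possible.
The other 15 contribute at least 15 × 32 = 480, leaving at most 615 − 480 = 135.
Since 135 ≤ 282, this is achievable: one at 135 and 15 at 32.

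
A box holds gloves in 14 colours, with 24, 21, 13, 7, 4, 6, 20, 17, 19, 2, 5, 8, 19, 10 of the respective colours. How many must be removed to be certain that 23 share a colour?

174

In the worst case you take as many as possible of each colour without reaching 23: 22 + 21 + 13 + 7 + 4 + 6 + 20 + 17 + 19 + 2 + 5 + 8 + 19 + 10 = 173.
The next one must give 23 of some colour, so 173 + 1 = 174.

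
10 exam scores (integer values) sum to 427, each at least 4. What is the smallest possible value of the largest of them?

43

The 10 values sum to 427, so their maximum is at least ⌈427/10⌉ = 43.
Taking 3 copies of 42 and 7 copies of 43 gives exactly 427, so 43 is attained.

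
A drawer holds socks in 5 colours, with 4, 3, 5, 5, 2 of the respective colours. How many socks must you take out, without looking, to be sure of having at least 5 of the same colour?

In the worst case you take as many as possible of each colour without reaching 5: 4 + 3 + 4 + 4 + 2 = 17.
The next one must give 5 of some colour, so 17 + 1 = 18.

18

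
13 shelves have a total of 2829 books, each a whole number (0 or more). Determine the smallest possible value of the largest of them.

218

The average is 2829/13 > 217, so not all 13 can be 217 or less; the largest is ≥ 218.
Taking 5 copies of 217 and 8 copies of 218 gives exactly 2829, so 218 is attained.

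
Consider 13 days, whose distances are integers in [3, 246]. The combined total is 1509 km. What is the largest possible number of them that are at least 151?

9

Suppose k of them are at least 151. Those contribute at least 151 each and the other 13 − k at least 3 each.
So the total is at least 151k + 3(13 − k) = 39 + 148k. This must be ≤ 1509, giving k ≤ 9.
k = 9 is achieved by 9 values at 151 and 4 at 3, total 1371; add 138 to one value (staying below 151) to reach 1509.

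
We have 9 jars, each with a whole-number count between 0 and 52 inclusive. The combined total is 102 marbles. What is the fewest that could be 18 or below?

4

Let j be the number exceeding 18. Then the total is ≥ 19·j + 0·(9 − j) = 0 + 19j.
So 19j ≤ 102 and j ≤ 5; hence at least 9 − 5 = 4 are ≤ 18.
Exactly 4 works: 4 values at 0 and 5 at 19 total 95; raise one of the low values by 7 (still ≤ 18) to hit 102.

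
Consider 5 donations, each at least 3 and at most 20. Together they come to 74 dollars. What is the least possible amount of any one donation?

Minimizing one value means maximizing the remaining 4.
The other 4 can take up 4 × 20 = 80 ≥ 74 − 3, so one donation can sit at its floor of 3.
Achievable: one at 3 and the other 4 totalling 71, which fits since 4 × 3 ≤ 71 ≤ 4 × 20.

3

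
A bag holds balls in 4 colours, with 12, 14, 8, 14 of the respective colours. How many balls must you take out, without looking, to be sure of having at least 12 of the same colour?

In the worst case you take as many as possible of each colour without reaching 12: 11 + 11 + 8 + 11 = 41.
The next one must give 12 of some colour, so 41 + 1 = 42.

42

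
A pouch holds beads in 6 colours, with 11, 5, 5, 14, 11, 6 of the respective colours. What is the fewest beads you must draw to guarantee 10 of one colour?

44

In the worst case you take as many as possible of each colour without reaching 10: 9 + 5 + 5 + 9 + 9 + 6 = 43.
The next one must give 10 of some colour, so 43 + 1 = 44.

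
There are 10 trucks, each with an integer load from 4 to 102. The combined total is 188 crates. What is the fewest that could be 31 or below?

Each value above 31 is at least 32, contributing at least 32 − 4 = 28 above the floor 4.
The sum exceeds the floor total 40 by 148, so at most ⌊148/28⌋ = 5 exceed 31, and at least 5 are ≤ 31.
Exactly 5 works: 5 values at 4 and 5 at 32 total 180; raise one of the low values by 8 (still ≤ 31) to hit 188.

5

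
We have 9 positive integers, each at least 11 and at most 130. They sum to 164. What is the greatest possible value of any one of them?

76

Maximizing one value means minimizing the remaining 8.
The other 8 contribute at least 8 × 11 = 88, leaving at most 164 − 88 = 76.
Since 76 ≤ 130, this is achievable: one at 76 and 8 at 11.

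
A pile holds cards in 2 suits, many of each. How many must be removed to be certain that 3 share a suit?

5

In the worst case you draw 2 of each of the 2 suits: 2 × 2 = 4.
One more forces 3 of some suit, so 4 + 1 = 5.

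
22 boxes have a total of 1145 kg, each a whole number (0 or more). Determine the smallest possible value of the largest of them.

53

The average is 1145/22 > 52, so not all 22 can be 52 or less; the largest is ≥ 53.
Equality holds with 1 value of 53 and 21 values of 52.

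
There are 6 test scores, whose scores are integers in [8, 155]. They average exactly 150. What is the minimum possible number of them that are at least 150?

1

The total is 6 × 150 = 900.
Suppose at most 6 − j of them reach 150; then j values are ≤ 149 and the rest ≤ 155.
The total is then ≤ 149·j + 155·(6 − j) = 930 − 6j. For this to be ≥ 900 we need j ≤ 5, so at least 6 − 5 = 1 must reach 150.
Exactly 1 works: 1 value at 155 and 5 at 149 total 900.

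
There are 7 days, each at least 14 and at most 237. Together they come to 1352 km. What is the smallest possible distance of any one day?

14

To make one day as small as possible, make the other 6 as large as possible.
The other 6 can take up 6 × 237 = 1422 ≥ 1352 − 14, so one day can sit at its floor of 14.
Achievable: one at 14 and the other 6 totalling 1338, which fits since 6 × 14 ≤ 1338 ≤ 6 × 237.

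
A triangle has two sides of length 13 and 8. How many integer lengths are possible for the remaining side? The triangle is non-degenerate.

The triangle inequality gives |13 − 8| < c < 13 + 8, i.e. 5 < c < 21.
So c can be any integer from 6 to 20: 15 values.

15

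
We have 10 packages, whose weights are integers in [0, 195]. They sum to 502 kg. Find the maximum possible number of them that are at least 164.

3

With k values at 164 or above and the rest at least 0, the sum is at least 0 + 164k.
Since the sum is 502, we need 164k ≤ 502, i.e. k ≤ 3.
k = 3 is achieved by 3 values at 164 and 7 at 0, total 492; add 10 to one value (staying below 164) to reach 502.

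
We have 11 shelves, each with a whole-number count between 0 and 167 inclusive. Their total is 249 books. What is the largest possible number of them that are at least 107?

With k values at 107 or above and the rest at least 0, the sum is at least 0 + 107k.
Since the sum is 249, we need 107k ≤ 249, i.e. k ≤ 2.
k = 2 is achieved by 2 values at 107 and 9 at 0, total 214; add 35 to one value (staying below 107) to reach 249.

2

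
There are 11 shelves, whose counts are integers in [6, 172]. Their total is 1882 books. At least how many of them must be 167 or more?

If only k of them are at least 167, the other 11 − k are at most 166, so the total is at most k·172 + (11 − k)·166.
This must reach 1882, so k·172 + (11 − k)·166 ≥ 1882, giving k ≥ 10.
Exactly 10 works: 10 values at 172 and 1 at 166 total 1886; lower one of the high values by 4 (still ≥ 167) to hit 1882.

10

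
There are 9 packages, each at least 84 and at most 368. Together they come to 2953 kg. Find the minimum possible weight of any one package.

Minimizing one value means maximizing the remaining 8.
The other 8 can take up 8 × 368 = 2944 ≥ 2953 − 84, so one package can sit at its floor of 84.
Achievable: one at 84 and the other 8 totalling 2869, which fits since 8 × 84 ≤ 2869 ≤ 8 × 368.

84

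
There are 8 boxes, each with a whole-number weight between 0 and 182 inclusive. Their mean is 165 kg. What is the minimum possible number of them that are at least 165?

1

The total is 8 × 165 = 1320.
Suppose at most 8 − j of them reach 165; then j values are ≤ 164 and the rest ≤ 182.
The total is then ≤ 164·j + 182·(8 − j) = 1456 − 18j. For this to be ≥ 1320 we need j ≤ 7, so at least 8 − 7 = 1 must reach 165.
Exactly 1 works: 1 value at 182 and 7 at 164 total 1330; lower one of the high values by 10 (still ≥ 165) to hit 1320.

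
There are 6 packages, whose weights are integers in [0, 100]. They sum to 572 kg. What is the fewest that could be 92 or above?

3

Each value short of 92 is at most 91, costing at least 100 − 91 = 9 against the maximum total of 600.
We can afford to lose at most 600 − 572 = 28, so at most ⌊28/9⌋ = 3 fall short, and at least 3 are ≥ 92.
Exactly 3 works: 3 values at 100 and 3 at 91 total 573; lower one of the high values by 1 (still ≥ 92) to hit 572.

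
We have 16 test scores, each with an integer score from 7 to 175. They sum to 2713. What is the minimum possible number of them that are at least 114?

15

If only k of them are at least 114, the other 16 − k are at most 113, so the total is at most k·175 + (16 − k)·113.
This must reach 2713, so k·175 + (16 − k)·113 ≥ 2713, giving k ≥ 15.
Exactly 15 works: 15 values at 175 and 1 at 113 total 2738; lower one of the high values by 25 (still ≥ 114) to hit 2713.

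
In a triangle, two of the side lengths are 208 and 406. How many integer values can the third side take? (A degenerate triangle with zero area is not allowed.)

The triangle inequality gives |208 − 406| < c < 208 + 406, i.e. 198 < c < 614.
So c can be any integer from 199 to 613: 415 values.

415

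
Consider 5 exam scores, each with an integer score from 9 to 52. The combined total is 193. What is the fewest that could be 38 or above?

Suppose at most 5 − j of them reach 38; then j values are ≤ 37 and the rest ≤ 52.
The total is then ≤ 37·j + 52·(5 − j) = 260 − 15j. For this to be ≥ 193 we need j ≤ 4, so at least 5 − 4 = 1 must reach 38.
Exactly 1 works: 1 value at 52 and 4 at 37 total 200; lower one of the high values by 7 (still ≥ 38) to hit 193.

1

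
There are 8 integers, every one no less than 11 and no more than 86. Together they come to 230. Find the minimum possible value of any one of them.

11

Minimizing one value means maximizing the remaining 7.
The other 7 can take up 7 × 86 = 602 ≥ 230 − 11, so one integer can sit at its floor of 11.
Achievable: one at 11 and the other 7 totalling 219, which fits since 7 × 11 ≤ 219 ≤ 7 × 86.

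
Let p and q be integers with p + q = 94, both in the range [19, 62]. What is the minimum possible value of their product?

For a fixed sum, pq is smallest when p and q are as far apart as possible.
The extreme feasible split is p = 32, q = 62, giving pq = 1984.

1984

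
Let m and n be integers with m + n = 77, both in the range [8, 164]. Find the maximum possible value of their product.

For a fixed sum, the product mn is largest when m and n are as close as possible.
Taking m = 38 and n = 39 (both in [8, 164]) gives mn = 1482.

1482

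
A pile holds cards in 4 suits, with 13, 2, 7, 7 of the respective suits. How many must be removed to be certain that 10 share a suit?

26

In the worst case you take as many as possible of each suit without reaching 10: 9 + 2 + 7 + 7 = 25.
The next one must give 10 of some suit, so 25 + 1 = 26.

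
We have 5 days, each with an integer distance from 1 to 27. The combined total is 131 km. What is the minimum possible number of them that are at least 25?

If only k of them are at least 25, the other 5 − k are at most 24, so the total is at most k·27 + (5 − k)·24.
This must reach 131, so k·27 + (5 − k)·24 ≥ 131, giving k ≥ 4.
Exactly 4 works: 4 values at 27 and 1 at 24 total 132; lower one of the high values by 1 (still ≥ 25) to hit 131.

4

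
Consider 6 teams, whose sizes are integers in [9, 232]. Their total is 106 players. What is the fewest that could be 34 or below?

If only k of them are at most 34, the other 6 − k are at least 35, so the total is at least (6 − k)·35 + k·9.
This is ≤ 106, so (6 − k)·35 + 9k ≤ 106, which gives k ≥ 4.
Exactly 4 works: 4 values at 9 and 2 at 35 total 106.

4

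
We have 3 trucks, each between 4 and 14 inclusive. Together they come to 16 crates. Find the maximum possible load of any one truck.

To make one truck as large as possible, make the other 2 as small as possible.
The other 2 contribute at least 2 × 4 = 8, leaving at most 16 − 8 = 8.
Since 8 ≤ 14, this is achievable: one at 8 and 2 at 4.

8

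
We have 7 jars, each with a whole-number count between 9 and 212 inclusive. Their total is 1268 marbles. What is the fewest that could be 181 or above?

If only k of them are at least 181, the other 7 − k are at most 180, so the total is at most k·212 + (7 − k)·180.
This must reach 1268, so k·212 + (7 − k)·180 ≥ 1268, giving k ≥ 1.
Exactly 1 works: 1 value at 212 and 6 at 180 total 1292; lower one of the high values by 24 (still ≥ 181) to hit 1268.

1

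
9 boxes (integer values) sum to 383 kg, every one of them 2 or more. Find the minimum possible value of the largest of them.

43

Some value must be at least ⌈383/9⌉ = 43, since 9 × 42 = 378 < 383.
Taking 4 copies of 42 and 5 copies of 43 gives exactly 383, so 43 is attained.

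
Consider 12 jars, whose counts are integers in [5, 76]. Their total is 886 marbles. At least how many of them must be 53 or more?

Each value short of 53 is at most 52, costing at least 76 − 52 = 24 against the maximum total of 912.
We can afford to lose at most 912 − 886 = 26, so at most ⌊26/24⌋ = 1 fall short, and at least 11 are ≥ 53.
Exactly 11 works: 11 values at 76 and 1 at 52 total 888; lower one of the high values by 2 (still ≥ 53) to hit 886.

11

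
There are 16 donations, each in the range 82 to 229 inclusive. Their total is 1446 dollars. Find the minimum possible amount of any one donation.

To make one donation as small as possible, make the other 15 as large as possible.
The other 15 can take up 15 × 229 = 3435 ≥ 1446 − 82, so one donation can sit at its floor of 82.
Achievable: one at 82 and the other 15 totalling 1364, which fits since 15 × 82 ≤ 1364 ≤ 15 × 229.

82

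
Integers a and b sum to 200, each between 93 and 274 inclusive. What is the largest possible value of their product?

ab = a(200 − a) is maximized when a is as near 200/2 as the bounds allow.
Taking a = 100 and b = 100 (both in [93, 274]) gives ab = 10000.

10000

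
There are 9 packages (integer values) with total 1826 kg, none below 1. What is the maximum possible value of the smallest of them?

202

The average is 1826/9 < 203, so some value is ≤ 202.
Achievable: 1 of them at 202 and 8 at 203 total 1826.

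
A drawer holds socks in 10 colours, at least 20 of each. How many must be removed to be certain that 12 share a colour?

You could draw 11 of every colour without reaching 12 of any — 110 in all.
One more forces 12 of some colour, so 110 + 1 = 111.

111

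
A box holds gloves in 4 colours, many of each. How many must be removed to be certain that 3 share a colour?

9

In the worst case you draw 2 of each of the 4 colours: 4 × 2 = 8.
One more forces 3 of some colour, so 8 + 1 = 9.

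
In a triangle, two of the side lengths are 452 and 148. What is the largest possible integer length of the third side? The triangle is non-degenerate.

599

The third side must be less than 452 + 148 = 600.
The largest integer below 600 is 599.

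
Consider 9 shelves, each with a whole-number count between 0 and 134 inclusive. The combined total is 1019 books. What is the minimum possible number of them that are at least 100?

4

If only k of them are at least 100, the other 9 − k are at most 99, so the total is at most k·134 + (9 − k)·99.
This must reach 1019, so k·134 + (9 − k)·99 ≥ 1019, giving k ≥ 4.
Exactly 4 works: 4 values at 134 and 5 at 99 total 1031; lower one of the high values by 12 (still ≥ 100) to hit 1019.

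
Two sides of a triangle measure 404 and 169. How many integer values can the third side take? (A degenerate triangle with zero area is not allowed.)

The triangle inequality gives |404 − 169| < c < 404 + 169, i.e. 235 < c < 573.
So c can be any integer from 236 to 572: 337 values.

337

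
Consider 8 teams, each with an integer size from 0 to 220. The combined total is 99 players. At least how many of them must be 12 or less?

Each value above 12 is at least 13, contributing at least 13 − 0 = 13 above the floor 0.
The sum exceeds the floor total 0 by 99, so at most ⌊99/13⌋ = 7 exceed 12, and at least 1 are ≤ 12.
Exactly 1 works: 1 value at 0 and 7 at 13 total 91; raise one of the low values by 8 (still ≤ 12) to hit 99.

1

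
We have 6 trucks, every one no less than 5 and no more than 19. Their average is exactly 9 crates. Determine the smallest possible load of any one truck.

5

To make one truck as small as possible, make the other 5 as large as possible.
The total is 6 × 9 = 54.
The other 5 can take up 5 × 19 = 95 ≥ 54 − 5, so one truck can sit at its floor of 5.
Achievable: one at 5 and the other 5 totalling 49, which fits since 5 × 5 ≤ 49 ≤ 5 × 19.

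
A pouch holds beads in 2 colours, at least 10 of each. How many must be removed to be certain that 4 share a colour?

You could draw 3 of every colour without reaching 4 of any — 6 in all.
One more forces 4 of some colour, so 6 + 1 = 7.

7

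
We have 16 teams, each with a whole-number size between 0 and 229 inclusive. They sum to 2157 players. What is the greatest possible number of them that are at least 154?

With k values at 154 or above and the rest at least 0, the sum is at least 0 + 154k.
Since the sum is 2157, we need 154k ≤ 2157, i.e. k ≤ 14.
k = 14 is achieved by 14 values at 154 and 2 at 0, total 2156; add 1 to one value (staying below 154) to reach 2157.

14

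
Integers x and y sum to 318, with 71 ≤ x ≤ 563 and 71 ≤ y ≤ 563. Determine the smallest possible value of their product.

17537

xy = x(318 − x) is concave in x, so over [71, 247] it is minimized at an endpoint.
The extreme feasible split is x = 71, y = 247, giving xy = 17537.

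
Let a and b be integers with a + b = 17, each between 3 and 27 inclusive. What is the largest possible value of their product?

72

For a fixed sum, the product ab is largest when a and b are as close as possible.
Taking a = 8 and b = 9 (both in [3, 27]) gives ab = 72.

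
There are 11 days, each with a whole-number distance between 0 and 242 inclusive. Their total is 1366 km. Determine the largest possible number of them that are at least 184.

With k values at 184 or above and the rest at least 0, the sum is at least 0 + 184k.
Since the sum is 1366, we need 184k ≤ 1366, i.e. k ≤ 7.
k = 7 is achieved by 7 values at 184 and 4 at 0, total 1288; add 78 to one value (staying below 184) to reach 1366.

7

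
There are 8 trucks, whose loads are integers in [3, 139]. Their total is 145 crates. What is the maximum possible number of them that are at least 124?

If k of the values are ≥ 124, the total is ≥ 124k + 3(8 − k).
Setting 124k + 3(8 − k) ≤ 145 gives 121k ≤ 121, so k ≤ 1.
k = 1 is achieved by 1 value at 124 and 7 at 3, total 145.

1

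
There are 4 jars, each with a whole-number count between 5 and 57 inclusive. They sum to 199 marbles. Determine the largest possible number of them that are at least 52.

3

Suppose k of them are at least 52. Those contribute at least 52 each and the other 4 − k at least 5 each.
So the total is at least 52k + 5(4 − k) = 20 + 47k. This must be ≤ 199, giving k ≤ 3.
k = 3 is achieved by 3 values at 52 and 1 at 5, total 161; add 38 to one value (staying below 52) to reach 199.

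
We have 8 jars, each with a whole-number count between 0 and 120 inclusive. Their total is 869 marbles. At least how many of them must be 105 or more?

3

Suppose at most 8 − j of them reach 105; then j values are ≤ 104 and the rest ≤ 120.
The total is then ≤ 104·j + 120·(8 − j) = 960 − 16j. For this to be ≥ 869 we need j ≤ 5, so at least 8 − 5 = 3 must reach 105.
Exactly 3 works: 3 values at 120 and 5 at 104 total 880; lower one of the high values by 11 (still ≥ 105) to hit 869.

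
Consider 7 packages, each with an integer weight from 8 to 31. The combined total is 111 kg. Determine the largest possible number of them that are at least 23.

With k values at 23 or above and the rest at least 8, the sum is at least 56 + 15k.
Since the sum is 111, we need 15k ≤ 55, i.e. k ≤ 3.
k = 3 is achieved by 3 values at 23 and 4 at 8, total 101; add 10 to one value (staying below 23) to reach 111.

3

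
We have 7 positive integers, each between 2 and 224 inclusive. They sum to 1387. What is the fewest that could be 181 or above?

Each value short of 181 is at most 180, costing at least 224 − 180 = 44 against the maximum total of 1568.
We can afford to lose at most 1568 − 1387 = 181, so at most ⌊181/44⌋ = 4 fall short, and at least 3 are ≥ 181.
Exactly 3 works: 3 values at 224 and 4 at 180 total 1392; lower one of the high values by 5 (still ≥ 181) to hit 1387.

3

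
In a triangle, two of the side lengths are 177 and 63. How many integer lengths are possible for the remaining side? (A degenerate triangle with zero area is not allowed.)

The triangle inequality gives |177 − 63| < c < 177 + 63, i.e. 114 < c < 240.
So c can be any integer from 115 to 239: 125 values.

125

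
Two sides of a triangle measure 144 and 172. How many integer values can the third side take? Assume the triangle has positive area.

287

The triangle inequality gives |144 − 172| < c < 144 + 172, i.e. 28 < c < 316.
So c can be any integer from 29 to 315: 287 values.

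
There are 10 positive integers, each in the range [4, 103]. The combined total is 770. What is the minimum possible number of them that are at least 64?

Suppose at most 10 − j of them reach 64; then j values are ≤ 63 and the rest ≤ 103.
The total is then ≤ 63·j + 103·(10 − j) = 1030 − 40j. For this to be ≥ 770 we need j ≤ 6, so at least 10 − 6 = 4 must reach 64.
Exactly 4 works: 4 values at 103 and 6 at 63 total 790; lower one of the high values by 20 (still ≥ 64) to hit 770.

4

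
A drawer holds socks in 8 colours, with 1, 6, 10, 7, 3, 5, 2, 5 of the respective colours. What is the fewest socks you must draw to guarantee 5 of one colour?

In the worst case you take as many as possible of each colour without reaching 5: 1 + 4 + 4 + 4 + 3 + 4 + 2 + 4 = 26.
The next one must give 5 of some colour, so 26 + 1 = 27.

27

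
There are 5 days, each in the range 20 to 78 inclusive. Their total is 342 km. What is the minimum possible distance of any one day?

To make one day as small as possible, make the other 4 as large as possible.
The other 4 contribute at most 4 × 78 = 312, leaving at least 342 − 312 = 30.
Since 30 ≥ 20, this is achievable: one at 30 and 4 at 78.

30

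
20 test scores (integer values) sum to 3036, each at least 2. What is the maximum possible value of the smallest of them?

The average is 3036/20 < 152, so some value is ≤ 151.
Taking 4 copies of 151 and 16 copies of 152 gives exactly 3036, so 151 is attained.

151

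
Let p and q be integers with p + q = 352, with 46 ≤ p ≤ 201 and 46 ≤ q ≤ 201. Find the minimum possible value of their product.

30351

pq = p(352 − p) is concave in p, so over [151, 201] it is minimized at an endpoint.
The extreme feasible split is p = 151, q = 201, giving pq = 30351.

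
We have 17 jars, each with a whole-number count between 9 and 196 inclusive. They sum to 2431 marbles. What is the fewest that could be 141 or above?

1

If only k of them are at least 141, the other 17 − k are at most 140, so the total is at most k·196 + (17 − k)·140.
This must reach 2431, so k·196 + (17 − k)·140 ≥ 2431, giving k ≥ 1.
Exactly 1 works: 1 value at 196 and 16 at 140 total 2436; lower one of the high values by 5 (still ≥ 141) to hit 2431.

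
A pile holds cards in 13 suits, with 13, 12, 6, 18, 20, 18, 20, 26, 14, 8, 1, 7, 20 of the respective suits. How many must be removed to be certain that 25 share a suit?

182

In the worst case you take as many as possible of each suit without reaching 25: 13 + 12 + 6 + 18 + 20 + 18 + 20 + 24 + 14 + 8 + 1 + 7 + 20 = 181.
The next one must give 25 of some suit, so 181 + 1 = 182.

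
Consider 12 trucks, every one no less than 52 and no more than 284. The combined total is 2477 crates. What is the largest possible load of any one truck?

284

Maximizing one value means minimizing the remaining 11.
The other 11 contribute at least 11 × 52 = 572, leaving at most 2477 − 572 = 1905.
But each truck is capped at 284, so the maximum is 284.
Achievable: one at 284 and the other 11 totalling 2193, which fits since 11 × 52 ≤ 2193 ≤ 11 × 284.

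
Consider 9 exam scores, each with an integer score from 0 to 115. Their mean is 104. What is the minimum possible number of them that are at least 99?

4

The total is 9 × 104 = 936.
If only k of them are at least 99, the other 9 − k are at most 98, so the total is at most k·115 + (9 − k)·98.
This must reach 936, so k·115 + (9 − k)·98 ≥ 936, giving k ≥ 4.
Exactly 4 works: 4 values at 115 and 5 at 98 total 950; lower one of the high values by 14 (still ≥ 99) to hit 936.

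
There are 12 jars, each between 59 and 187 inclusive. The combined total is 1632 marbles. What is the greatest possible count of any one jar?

187

To make one jar as large as possible, make the other 11 as small as possible.
The other 11 contribute at least 11 × 59 = 649, leaving at most 1632 − 649 = 983.
But each jar is capped at 187, so the maximum is 187.
Achievable: one at 187 and the other 11 totalling 1445, which fits since 11 × 59 ≤ 1445 ≤ 11 × 187.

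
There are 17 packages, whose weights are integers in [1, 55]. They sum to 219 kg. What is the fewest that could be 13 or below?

2

If only k of them are at most 13, the other 17 − k are at least 14, so the total is at least (17 − k)·14 + k·1.
This is ≤ 219, so (17 − k)·14 + 1k ≤ 219, which gives k ≥ 2.
Exactly 2 works: 2 values at 1 and 15 at 14 total 212; raise one of the low values by 7 (still ≤ 13) to hit 219.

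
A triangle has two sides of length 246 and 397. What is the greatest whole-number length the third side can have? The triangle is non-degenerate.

The third side must be less than 246 + 397 = 643.
The largest integer below 643 is 642.

642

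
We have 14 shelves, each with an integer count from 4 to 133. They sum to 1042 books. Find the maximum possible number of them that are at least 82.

12

Suppose k of them are at least 82. Those contribute at least 82 each and the other 14 − k at least 4 each.
So the total is at least 82k + 4(14 − k) = 56 + 78k. This must be ≤ 1042, giving k ≤ 12.
k = 12 is achieved by 12 values at 82 and 2 at 4, total 992; add 50 to one value (staying below 82) to reach 1042.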